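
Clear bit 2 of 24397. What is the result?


24397 & ~(1 << 2) = 24393

24393


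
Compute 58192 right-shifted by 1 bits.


0b1110001101010000 >> 1 = 0b111000110101000 = 29096

29096


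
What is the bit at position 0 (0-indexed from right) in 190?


0b10111110, position 0 = 0

0


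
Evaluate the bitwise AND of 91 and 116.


0b1011011 & 0b1110100 = 0b1010000 = 80

80


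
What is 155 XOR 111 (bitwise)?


0b10011011 ^ 0b1101111 = 0b11110100 = 244

244


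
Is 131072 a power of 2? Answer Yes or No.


0b100000000000000000. Only one bit set => Yes

Yes


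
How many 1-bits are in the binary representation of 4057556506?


0b11110001110110010110011000011010 has 17 set bits

17


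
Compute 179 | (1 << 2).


179 | (1 << 2) = 179 | 4 = 183

183


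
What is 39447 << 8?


0b1001101000010111 << 8 = 0b100110100001011100000000 = 10098432

10098432


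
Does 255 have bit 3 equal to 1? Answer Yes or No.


0b11111111, bit 3 = 1. Yes

Yes


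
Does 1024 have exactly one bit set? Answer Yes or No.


0b10000000000. Only one bit set => Yes

Yes


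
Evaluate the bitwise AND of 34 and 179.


0b100010 & 0b10110011 = 0b100010 = 34

34


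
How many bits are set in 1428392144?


0b1010101001000111000100011010000 has 12 set bits

12


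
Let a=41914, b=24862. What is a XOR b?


41914 ^ 24862 = 49828

49828


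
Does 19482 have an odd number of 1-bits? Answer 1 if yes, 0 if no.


0b100110000011010 has 6 ones => parity 0

0


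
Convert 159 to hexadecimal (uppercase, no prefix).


159 = 9F hex

9F


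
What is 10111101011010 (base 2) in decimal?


10111101011010 in decimal = 12122

12122


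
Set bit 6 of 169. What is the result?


169 | (1 << 6) = 169 | 64 = 233

233


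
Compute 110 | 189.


0b1101110 | 0b10111101 = 0b11111111 = 255

255


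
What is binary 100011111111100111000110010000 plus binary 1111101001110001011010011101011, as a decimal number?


100011111111100111000110010000 + 1111101001110001011010011101011 = 10100001001101110010011001111011 = 2704746107

2704746107


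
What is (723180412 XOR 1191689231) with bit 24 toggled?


Step 1: 723180412 ^ 1191689231 = 1813866355
Step 2: 1813866355 ^ (1 << 24) = 1813866355 ^ 16777216 = 1830643571

1830643571


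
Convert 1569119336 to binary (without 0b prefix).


1569119336 = 1011101100001101101110001101000 in binary

1011101100001101101110001101000


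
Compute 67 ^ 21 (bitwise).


0b1000011 ^ 0b10101 = 0b1010110 = 86

86


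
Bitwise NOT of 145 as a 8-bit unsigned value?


~0b10010001 = 0b1101110 = 110 (8-bit unsigned)

110


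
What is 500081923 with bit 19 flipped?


500081923 ^ (1 << 19) = 500081923 ^ 524288 = 499557635

499557635


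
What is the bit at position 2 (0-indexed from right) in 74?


0b1001010, position 2 = 0

0


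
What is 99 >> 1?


0b1100011 >> 1 = 0b110001 = 49

49


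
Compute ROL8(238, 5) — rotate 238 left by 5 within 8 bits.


Rotate 0b11101110 left by 5 (8-bit) = 0b11011101 = 221

221


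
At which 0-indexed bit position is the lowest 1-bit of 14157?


0b11011101001101. Lowest set bit at position 0

0


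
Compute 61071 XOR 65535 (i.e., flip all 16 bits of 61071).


61071 ^ 65535 = 4464

4464


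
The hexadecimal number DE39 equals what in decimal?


DE39 hex = 56889 decimal

56889


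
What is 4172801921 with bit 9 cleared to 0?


4172801921 & ~(1 << 9) = 4172801409

4172801409


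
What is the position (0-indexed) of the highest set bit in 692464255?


0b101001010001100010101001111111. Highest set bit at position 29

29


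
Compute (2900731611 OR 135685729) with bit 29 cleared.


Step 1: 2900731611 | 135685729 = 2901927675
Step 2: 2901927675 & ~(1 << 29) = 2365056763

2365056763


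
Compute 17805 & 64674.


0b100010110001101 & 0b1111110010100010 = 0b100010010000000 = 17536

17536


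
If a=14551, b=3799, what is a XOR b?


14551 ^ 3799 = 13824

13824


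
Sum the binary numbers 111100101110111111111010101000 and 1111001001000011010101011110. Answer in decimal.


111100101110111111111010101000 + 1111001001000011010101011110 = 1001011111000000011010000000110 = 1272984582

1272984582


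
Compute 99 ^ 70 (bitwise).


0b1100011 ^ 0b1000110 = 0b100101 = 37

37


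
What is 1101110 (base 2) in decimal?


1101110 in decimal = 110

110


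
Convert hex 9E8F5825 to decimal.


9E8F5825 hex = 2660194341 decimal

2660194341


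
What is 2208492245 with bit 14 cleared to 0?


2208492245 & ~(1 << 14) = 2208475861

2208475861


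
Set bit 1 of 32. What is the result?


32 | (1 << 1) = 32 | 2 = 34

34


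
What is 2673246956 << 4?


0b10011111010101101000001011101100 << 4 = 0b100111110101011010000010111011000000 = 42771951296

42771951296


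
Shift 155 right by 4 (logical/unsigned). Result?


0b10011011 >> 4 = 0b1001 = 9

9


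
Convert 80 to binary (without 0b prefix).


80 = 1010000 in binary

1010000


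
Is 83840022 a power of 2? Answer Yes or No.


0b100111111110100110000010110. Multiple bits set => No

No


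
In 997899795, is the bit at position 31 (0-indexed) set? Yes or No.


0b111011011110101011111000010011, bit 31 = 0. No

No


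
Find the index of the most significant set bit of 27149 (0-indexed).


0b110101000001101. Highest set bit at position 14

14


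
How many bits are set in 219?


0b11011011 has 6 set bits

6


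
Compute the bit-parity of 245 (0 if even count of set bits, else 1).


0b11110101 has 6 ones => parity 0

0


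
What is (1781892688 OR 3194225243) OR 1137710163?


Step 1: 1781892688 | 3194225243 = 4269114971
Step 2: 4269114971 | 1137710163 = 4294284891

4294284891


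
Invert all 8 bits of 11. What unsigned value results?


11 ^ 255 = 244

244


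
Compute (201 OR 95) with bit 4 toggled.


Step 1: 201 | 95 = 223
Step 2: 223 ^ (1 << 4) = 223 ^ 16 = 207

207


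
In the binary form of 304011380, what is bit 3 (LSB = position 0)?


0b10010000111101101100001110100, position 3 = 0

0


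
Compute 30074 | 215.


0b111010101111010 | 0b11010111 = 0b111010111111111 = 30207

30207


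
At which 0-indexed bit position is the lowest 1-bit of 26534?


0b110011110100110. Lowest set bit at position 1

1


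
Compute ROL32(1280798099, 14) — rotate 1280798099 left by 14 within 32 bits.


Rotate 0b1001100010101110110110110010011 left by 14 (32-bit) = 0b11011011011001001101001100010101 = 3680817941

3680817941


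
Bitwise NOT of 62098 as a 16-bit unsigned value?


~0b1111001010010010 = 0b110101101101 = 3437 (16-bit unsigned)

3437


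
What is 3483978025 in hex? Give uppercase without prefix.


3483978025 = CFA94929 hex

CFA94929


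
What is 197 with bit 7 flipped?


197 ^ (1 << 7) = 197 ^ 128 = 69

69


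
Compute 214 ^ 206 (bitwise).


0b11010110 ^ 0b11001110 = 0b11000 = 24

24


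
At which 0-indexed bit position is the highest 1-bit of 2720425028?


0b10100010001001100110010001000100. Highest set bit at position 31

31


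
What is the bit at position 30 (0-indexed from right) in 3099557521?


0b10111000101111110111111010010001, position 30 = 0

0


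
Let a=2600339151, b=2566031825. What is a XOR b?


2600339151 ^ 2566031825 = 34377502

34377502


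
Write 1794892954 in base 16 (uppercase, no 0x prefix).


1794892954 = 6AFBE49A hex

6AFBE49A


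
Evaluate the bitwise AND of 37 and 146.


0b100101 & 0b10010010 = 0b0 = 0

0


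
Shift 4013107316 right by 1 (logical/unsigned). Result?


0b11101111001100110010100001110100 >> 1 = 0b1110111100110011001010000111010 = 2006553658

2006553658


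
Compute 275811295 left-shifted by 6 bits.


0b10000011100001000101111011111 << 6 = 0b10000011100001000101111011111000000 = 17651922880

17651922880


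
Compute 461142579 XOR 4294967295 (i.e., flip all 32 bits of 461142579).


461142579 ^ 4294967295 = 3833824716

3833824716


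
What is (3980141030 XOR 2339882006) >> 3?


Step 1: 3980141030 ^ 2339882006 = 1716250096
Step 2: 1716250096 >> 3 = 214531262

214531262


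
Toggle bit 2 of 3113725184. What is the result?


3113725184 ^ (1 << 2) = 3113725184 ^ 4 = 3113725188

3113725188


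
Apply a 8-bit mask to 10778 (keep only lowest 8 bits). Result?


10778 & 255 = 26

26


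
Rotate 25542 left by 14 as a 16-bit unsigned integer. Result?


Rotate 0b110001111000110 left by 14 (16-bit) = 0b1001100011110001 = 39153

39153


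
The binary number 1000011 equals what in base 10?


1000011 in decimal = 67

67


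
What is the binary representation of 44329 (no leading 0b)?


44329 = 1010110100101001 in binary

1010110100101001


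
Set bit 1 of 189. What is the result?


189 | (1 << 1) = 189 | 2 = 191

191


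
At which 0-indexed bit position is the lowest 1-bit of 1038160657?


0b111101111000010001001100010001. Lowest set bit at position 0

0


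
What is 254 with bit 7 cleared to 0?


254 & ~(1 << 7) = 126

126


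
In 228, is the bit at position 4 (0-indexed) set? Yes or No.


0b11100100, bit 4 = 0. No

No


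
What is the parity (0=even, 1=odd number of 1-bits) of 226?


0b11100010 has 4 ones => parity 0

0


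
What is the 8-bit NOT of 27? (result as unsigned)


~0b11011 = 0b11100100 = 228 (8-bit unsigned)

228


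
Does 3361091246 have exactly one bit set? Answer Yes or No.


0b11001000010101100010111010101110. Multiple bits set => No

No


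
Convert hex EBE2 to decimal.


EBE2 hex = 60386 decimal

60386


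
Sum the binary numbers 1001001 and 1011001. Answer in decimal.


1001001 + 1011001 = 10100010 = 162

162


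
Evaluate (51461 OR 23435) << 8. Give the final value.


Step 1: 51461 | 23435 = 56207
Step 2: 56207 << 8 = 14388992

14388992


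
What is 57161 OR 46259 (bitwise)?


0b1101111101001001 | 0b1011010010110011 = 0b1111111111111011 = 65531

65531


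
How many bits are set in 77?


0b1001101 has 4 set bits

4


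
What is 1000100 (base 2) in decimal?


1000100 in decimal = 68

68


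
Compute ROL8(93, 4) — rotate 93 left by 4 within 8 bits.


Rotate 0b1011101 left by 4 (8-bit) = 0b11010101 = 213

213


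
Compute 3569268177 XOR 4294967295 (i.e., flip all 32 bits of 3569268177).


3569268177 ^ 4294967295 = 725699118

725699118


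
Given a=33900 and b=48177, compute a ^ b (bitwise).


33900 ^ 48177 = 14429

14429


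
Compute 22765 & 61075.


0b101100011101101 & 0b1110111010010011 = 0b100100010000001 = 18561

18561


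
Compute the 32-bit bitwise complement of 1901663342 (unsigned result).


~0b1110001010110010001010001101110 = 0b10001110101001101110101110010001 = 2393303953 (32-bit unsigned)

2393303953


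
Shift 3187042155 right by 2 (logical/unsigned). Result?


0b10111101111101100110011101101011 >> 2 = 0b101111011111011001100111011010 = 796760538

796760538


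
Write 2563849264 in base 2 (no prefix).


2563849264 = 10011000110100010011110000110000 in binary

10011000110100010011110000110000


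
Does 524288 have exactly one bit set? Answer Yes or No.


0b10000000000000000000. Only one bit set => Yes

Yes


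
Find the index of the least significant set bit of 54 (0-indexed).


0b110110. Lowest set bit at position 1

1


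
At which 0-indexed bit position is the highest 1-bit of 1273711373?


0b1001011111010110100101100001101. Highest set bit at position 30

30


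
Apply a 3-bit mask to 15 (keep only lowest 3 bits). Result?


15 & 7 = 7

7


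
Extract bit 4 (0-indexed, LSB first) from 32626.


0b111111101110010, position 4 = 1

1


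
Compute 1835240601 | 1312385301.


0b1101101011000111000110010011001 | 0b1001110001110010110100100010101 = 0b1101111011110111110110110011101 = 1870392733

1870392733


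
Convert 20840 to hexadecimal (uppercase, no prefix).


20840 = 5168 hex

5168


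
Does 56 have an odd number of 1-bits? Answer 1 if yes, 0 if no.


0b111000 has 3 ones => parity 1

1


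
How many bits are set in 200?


0b11001000 has 3 set bits

3


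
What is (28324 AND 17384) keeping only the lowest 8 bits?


Step 1: 28324 & 17384 = 17056
Step 2: 17056 & 255 = 160

160


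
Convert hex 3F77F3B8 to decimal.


3F77F3B8 hex = 1064825784 decimal

1064825784


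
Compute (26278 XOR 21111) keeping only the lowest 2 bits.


Step 1: 26278 ^ 21111 = 13521
Step 2: 13521 & 3 = 1

1


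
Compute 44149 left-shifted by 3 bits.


0b1010110001110101 << 3 = 0b1010110001110101000 = 353192

353192


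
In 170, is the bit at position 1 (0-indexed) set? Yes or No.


0b10101010, bit 1 = 1. Yes

Yes


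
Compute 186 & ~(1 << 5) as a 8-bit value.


186 & ~(1 << 5) = 154

154


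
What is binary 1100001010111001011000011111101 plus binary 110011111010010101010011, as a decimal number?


1100001010111001011000011111101 + 110011111010010101010011 = 1100010001011000101011001010000 = 1647072848

1647072848


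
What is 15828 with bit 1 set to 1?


15828 | (1 << 1) = 15828 | 2 = 15830

15830


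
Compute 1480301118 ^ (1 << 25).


1480301118 ^ (1 << 25) = 1480301118 ^ 33554432 = 1513855550

1513855550


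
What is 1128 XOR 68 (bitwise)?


0b10001101000 ^ 0b1000100 = 0b10000101100 = 1068

1068


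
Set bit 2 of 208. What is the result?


208 | (1 << 2) = 208 | 4 = 212

212


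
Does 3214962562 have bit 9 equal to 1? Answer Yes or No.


0b10111111101000000110111110000010, bit 9 = 1. Yes

Yes


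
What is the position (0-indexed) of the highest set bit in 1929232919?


0b1110010111111011100001000010111. Highest set bit at position 30

30


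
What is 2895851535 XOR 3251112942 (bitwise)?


0b10101100100110110011000000001111 ^ 0b11000001110010000000101111101110 = 0b1101101010100110011101111100001 = 1834171361

1834171361


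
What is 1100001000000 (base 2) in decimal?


1100001000000 in decimal = 6208

6208


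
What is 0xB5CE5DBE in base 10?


B5CE5DBE hex = 3050200510 decimal

3050200510


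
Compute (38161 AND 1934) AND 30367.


Step 1: 38161 & 1934 = 1280
Step 2: 1280 & 30367 = 1024

1024


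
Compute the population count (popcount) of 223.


0b11011111 has 7 set bits

7


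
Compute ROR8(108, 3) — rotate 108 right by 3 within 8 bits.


Rotate 0b1101100 right by 3 (8-bit) = 0b10001101 = 141

141


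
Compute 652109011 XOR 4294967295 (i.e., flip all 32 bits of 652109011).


652109011 ^ 4294967295 = 3642858284

3642858284


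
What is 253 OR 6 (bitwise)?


0b11111101 | 0b110 = 0b11111111 = 255

255


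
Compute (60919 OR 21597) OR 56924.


Step 1: 60919 | 21597 = 65023
Step 2: 65023 | 56924 = 65535

65535


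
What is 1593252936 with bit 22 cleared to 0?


1593252936 & ~(1 << 22) = 1589058632

1589058632


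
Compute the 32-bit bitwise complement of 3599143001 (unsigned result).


~0b11010110100001101001000001011001 = 0b101001011110010110111110100110 = 695824294 (32-bit unsigned)

695824294


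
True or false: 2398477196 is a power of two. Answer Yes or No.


0b10001110111101011101101110001100. Multiple bits set => No

No


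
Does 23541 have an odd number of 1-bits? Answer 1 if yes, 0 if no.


0b101101111110101 has 11 ones => parity 1

1


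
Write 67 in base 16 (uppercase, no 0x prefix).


67 = 43 hex

43


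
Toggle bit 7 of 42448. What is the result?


42448 ^ (1 << 7) = 42448 ^ 128 = 42320

42320


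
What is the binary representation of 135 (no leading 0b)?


135 = 10000111 in binary

10000111


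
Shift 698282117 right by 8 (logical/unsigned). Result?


0b101001100111101111000010000101 >> 8 = 0b1010011001111011110000 = 2727664

2727664


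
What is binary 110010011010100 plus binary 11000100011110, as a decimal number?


110010011010100 + 11000100011110 = 1001010111110010 = 38386

38386


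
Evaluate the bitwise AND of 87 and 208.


0b1010111 & 0b11010000 = 0b1010000 = 80

80


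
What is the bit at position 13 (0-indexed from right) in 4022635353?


0b11101111110001001000101101011001, position 13 = 0

0


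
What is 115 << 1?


0b1110011 << 1 = 0b11100110 = 230

230


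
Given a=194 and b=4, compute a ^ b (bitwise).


194 ^ 4 = 198

198


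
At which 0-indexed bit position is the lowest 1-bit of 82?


0b1010010. Lowest set bit at position 1

1


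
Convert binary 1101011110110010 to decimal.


1101011110110010 in decimal = 55218

55218


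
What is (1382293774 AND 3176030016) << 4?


Step 1: 1382293774 & 3176030016 = 272892160
Step 2: 272892160 << 4 = 4366274560

4366274560


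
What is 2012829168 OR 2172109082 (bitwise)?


0b1110111111110010101010111110000 | 0b10000001011101111100000100011010 = 0b11110111111111111101010111111010 = 4160738810

4160738810


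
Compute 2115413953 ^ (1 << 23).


2115413953 ^ (1 << 23) = 2115413953 ^ 8388608 = 2123802561

2123802561


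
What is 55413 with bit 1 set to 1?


55413 | (1 << 1) = 55413 | 2 = 55415

55415


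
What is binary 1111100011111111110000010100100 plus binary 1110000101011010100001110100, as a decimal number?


1111100011111111110000010100100 + 1110000101011010100001110100 = 10001010100101011000100100011000 = 2325055768

2325055768


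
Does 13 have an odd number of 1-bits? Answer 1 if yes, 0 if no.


0b1101 has 3 ones => parity 1

1


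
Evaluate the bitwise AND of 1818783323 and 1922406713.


0b1101100011010000110111001011011 & 0b1110010100101011001100100111001 = 0b1100000000000000000100000011001 = 1610614809

1610614809


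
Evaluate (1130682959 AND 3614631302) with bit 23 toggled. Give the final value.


Step 1: 1130682959 & 3614631302 = 1130414086
Step 2: 1130414086 ^ (1 << 23) = 1130414086 ^ 8388608 = 1138802694

1138802694


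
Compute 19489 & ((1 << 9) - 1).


19489 & 511 = 33

33


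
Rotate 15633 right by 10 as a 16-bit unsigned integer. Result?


Rotate 0b11110100010001 right by 10 (16-bit) = 0b100010001001111 = 17487

17487


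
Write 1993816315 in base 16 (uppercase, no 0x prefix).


1993816315 = 76D738FB hex

76D738FB


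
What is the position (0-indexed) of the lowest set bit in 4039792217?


0b11110000110010100101011001011001. Lowest set bit at position 0

0


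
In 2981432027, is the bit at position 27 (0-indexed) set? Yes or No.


0b10110001101101010000101011011011, bit 27 = 0. No

No


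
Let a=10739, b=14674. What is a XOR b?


10739 ^ 14674 = 4257

4257


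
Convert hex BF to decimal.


BF hex = 191 decimal

191


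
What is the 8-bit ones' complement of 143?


143 ^ 255 = 112

112


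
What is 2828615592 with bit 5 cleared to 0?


2828615592 & ~(1 << 5) = 2828615560

2828615560


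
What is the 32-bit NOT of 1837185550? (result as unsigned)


~0b1101101100000010011101000001110 = 0b10010010011111101100010111110001 = 2457781745 (32-bit unsigned)

2457781745


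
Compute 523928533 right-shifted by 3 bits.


0b11111001110101000001111010101 >> 3 = 0b11111001110101000001111010 = 65491066

65491066


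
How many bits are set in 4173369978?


0b11111000110000001001001001111010 has 15 set bits

15


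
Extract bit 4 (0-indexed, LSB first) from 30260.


0b111011000110100, position 4 = 1

1


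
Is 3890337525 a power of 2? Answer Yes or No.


0b11100111111000011101011011110101. Multiple bits set => No

No


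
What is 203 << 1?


0b11001011 << 1 = 0b110010110 = 406

406


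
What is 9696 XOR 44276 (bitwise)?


0b10010111100000 ^ 0b1010110011110100 = 0b1000100100010100 = 35092

35092


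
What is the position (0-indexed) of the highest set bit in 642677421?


0b100110010011100111101010101101. Highest set bit at position 29

29


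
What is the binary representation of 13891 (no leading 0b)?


13891 = 11011001000011 in binary

11011001000011


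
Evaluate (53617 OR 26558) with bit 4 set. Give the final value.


Step 1: 53617 | 26558 = 63487
Step 2: 63487 | (1 << 4) = 63487 | 16 = 63487

63487


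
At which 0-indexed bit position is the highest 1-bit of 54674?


0b1101010110010010. Highest set bit at position 15

15


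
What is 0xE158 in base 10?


E158 hex = 57688 decimal

57688


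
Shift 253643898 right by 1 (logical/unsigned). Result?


0b1111000111100100110001111010 >> 1 = 0b111100011110010011000111101 = 126821949

126821949


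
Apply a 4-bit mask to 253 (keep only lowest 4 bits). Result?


253 & 15 = 13

13


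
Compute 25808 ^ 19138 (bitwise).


0b110010011010000 ^ 0b100101011000010 = 0b10111000010010 = 11794

11794


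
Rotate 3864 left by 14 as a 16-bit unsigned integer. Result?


Rotate 0b111100011000 left by 14 (16-bit) = 0b1111000110 = 966

966


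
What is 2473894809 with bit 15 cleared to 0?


2473894809 & ~(1 << 15) = 2473862041

2473862041


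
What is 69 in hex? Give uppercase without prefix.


69 = 45 hex

45


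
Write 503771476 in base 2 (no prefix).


503771476 = 11110000001101111000101010100 in binary

11110000001101111000101010100


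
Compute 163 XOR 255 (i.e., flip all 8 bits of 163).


163 ^ 255 = 92

92


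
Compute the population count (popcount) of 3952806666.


0b11101011100110110000101100001010 has 16 set bits

16


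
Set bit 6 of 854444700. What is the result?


854444700 | (1 << 6) = 854444700 | 64 = 854444764

854444764


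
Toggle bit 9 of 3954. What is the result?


3954 ^ (1 << 9) = 3954 ^ 512 = 3442

3442


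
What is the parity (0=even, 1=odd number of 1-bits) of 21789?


0b101010100011101 has 8 ones => parity 0

0


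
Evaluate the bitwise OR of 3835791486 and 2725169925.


0b11100100101000011000100001111110 | 0b10100010011011101100101100000101 = 0b11100110111011111100101101111111 = 3874474879

3874474879


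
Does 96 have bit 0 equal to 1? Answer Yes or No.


0b1100000, bit 0 = 0. No

No


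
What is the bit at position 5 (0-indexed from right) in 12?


0b1100, position 5 = 0

0


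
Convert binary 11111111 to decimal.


11111111 in decimal = 255

255


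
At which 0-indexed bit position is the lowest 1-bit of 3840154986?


0b11100100111001000001110101101010. Lowest set bit at position 1

1


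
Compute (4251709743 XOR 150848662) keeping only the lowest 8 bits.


Step 1: 4251709743 ^ 150848662 = 4120262073
Step 2: 4120262073 & 255 = 185

185


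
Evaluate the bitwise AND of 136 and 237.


0b10001000 & 0b11101101 = 0b10001000 = 136

136


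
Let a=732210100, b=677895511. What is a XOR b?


732210100 ^ 677895511 = 63143651

63143651


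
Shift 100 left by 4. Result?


0b1100100 << 4 = 0b11001000000 = 1600

1600


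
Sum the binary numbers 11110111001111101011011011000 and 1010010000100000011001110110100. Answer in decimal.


11110111001111101011011011000 + 1010010000100000011001110110100 = 1110000111110000000101010001100 = 1895303820

1895303820


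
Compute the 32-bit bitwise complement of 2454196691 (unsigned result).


~0b10010010010010000001000111010011 = 0b1101101101101111110111000101100 = 1840770604 (32-bit unsigned)

1840770604


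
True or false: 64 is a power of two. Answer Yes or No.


0b1000000. Only one bit set => Yes

Yes


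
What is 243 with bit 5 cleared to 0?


243 & ~(1 << 5) = 211

211


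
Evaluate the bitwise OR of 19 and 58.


0b10011 | 0b111010 = 0b111011 = 59

59


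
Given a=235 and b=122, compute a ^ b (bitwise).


235 ^ 122 = 145

145


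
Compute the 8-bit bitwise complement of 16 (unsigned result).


~0b10000 = 0b11101111 = 239 (8-bit unsigned)

239


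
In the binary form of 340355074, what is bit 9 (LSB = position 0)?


0b10100010010010110100000000010, position 9 = 0

0


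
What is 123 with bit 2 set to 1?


123 | (1 << 2) = 123 | 4 = 127

127


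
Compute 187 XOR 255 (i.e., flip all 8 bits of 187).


187 ^ 255 = 68

68


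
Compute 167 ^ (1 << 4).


167 ^ (1 << 4) = 167 ^ 16 = 183

183


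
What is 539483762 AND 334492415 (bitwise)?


0b100000001001111101111001110010 & 0b10011111011111111001011111111 = 0b1001111101001001110010 = 2609778

2609778


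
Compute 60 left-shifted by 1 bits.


0b111100 << 1 = 0b1111000 = 120

120


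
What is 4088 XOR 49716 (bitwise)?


0b111111111000 ^ 0b1100001000110100 = 0b1100110111001100 = 52684

52684


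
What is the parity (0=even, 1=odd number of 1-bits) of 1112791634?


0b1000010010100111101101001010010 has 14 ones => parity 0

0


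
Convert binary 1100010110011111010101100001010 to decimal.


1100010110011111010101100001010 in decimal = 1657776906

1657776906


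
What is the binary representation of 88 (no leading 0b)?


88 = 1011000 in binary

1011000


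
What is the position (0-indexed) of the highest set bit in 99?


0b1100011. Highest set bit at position 6

6


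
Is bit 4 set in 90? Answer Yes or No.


0b1011010, bit 4 = 1. Yes

Yes


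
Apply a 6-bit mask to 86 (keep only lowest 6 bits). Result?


86 & 63 = 22

22


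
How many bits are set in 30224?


0b111011000010000 has 6 set bits

6


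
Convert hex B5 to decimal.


B5 hex = 181 decimal

181


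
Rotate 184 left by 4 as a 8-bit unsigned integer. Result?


Rotate 0b10111000 left by 4 (8-bit) = 0b10001011 = 139

139


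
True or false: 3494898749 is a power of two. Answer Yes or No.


0b11010000010011111110110000111101. Multiple bits set => No

No


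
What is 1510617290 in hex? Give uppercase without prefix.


1510617290 = 5A0A30CA hex

5A0A30CA


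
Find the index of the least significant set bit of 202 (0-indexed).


0b11001010. Lowest set bit at position 1

1


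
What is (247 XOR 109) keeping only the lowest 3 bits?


Step 1: 247 ^ 109 = 154
Step 2: 154 & 7 = 2

2


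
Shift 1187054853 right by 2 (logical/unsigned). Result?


0b1000110110000010000010100000101 >> 2 = 0b10001101100000100000101000001 = 296763713

296763713


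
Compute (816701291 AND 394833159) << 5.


Step 1: 816701291 & 394833159 = 277384451
Step 2: 277384451 << 5 = 8876302432

8876302432


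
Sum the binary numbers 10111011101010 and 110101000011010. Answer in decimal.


10111011101010 + 110101000011010 = 1001100100000100 = 39172

39172


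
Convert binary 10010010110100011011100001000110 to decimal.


10010010110100011011100001000110 in decimal = 2463217734

2463217734


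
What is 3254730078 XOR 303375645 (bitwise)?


0b11000001111111110011110101011110 ^ 0b10010000101010010010100011101 = 0b11010011111010100001100001000011 = 3555334211

3555334211


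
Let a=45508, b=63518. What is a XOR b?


45508 ^ 63518 = 18906

18906


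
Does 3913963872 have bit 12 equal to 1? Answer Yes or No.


0b11101001010010100101100101100000, bit 12 = 1. Yes

Yes


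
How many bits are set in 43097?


0b1010100001011001 has 7 set bits

7


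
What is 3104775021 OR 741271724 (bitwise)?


0b10111001000011110001101101101101 | 0b101100001011101110100010101100 = 0b10111101001011111111101111101101 = 3174038509

3174038509


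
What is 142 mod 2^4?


142 & 15 = 14

14


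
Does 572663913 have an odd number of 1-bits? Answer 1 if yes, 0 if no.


0b100010001000100010100001101001 has 10 ones => parity 0

0


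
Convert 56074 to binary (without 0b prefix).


56074 = 1101101100001010 in binary

1101101100001010


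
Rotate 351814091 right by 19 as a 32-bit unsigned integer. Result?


Rotate 0b10100111110000100000111001011 right by 19 (32-bit) = 0b1000001110010110001010011111 = 137978527

137978527


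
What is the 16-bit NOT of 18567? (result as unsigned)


~0b100100010000111 = 0b1011011101111000 = 46968 (16-bit unsigned)

46968


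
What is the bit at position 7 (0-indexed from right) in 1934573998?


0b1110011010011110100000110101110, position 7 = 1

1


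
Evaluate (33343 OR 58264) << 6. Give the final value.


Step 1: 33343 | 58264 = 58303
Step 2: 58303 << 6 = 3731392

3731392


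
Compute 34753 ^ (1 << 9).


34753 ^ (1 << 9) = 34753 ^ 512 = 34241

34241


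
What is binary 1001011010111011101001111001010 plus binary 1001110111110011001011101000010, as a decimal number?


1001011010111011101001111001010 + 1001110111110011001011101000010 = 10011010010101110110101100001100 = 2589420300

2589420300


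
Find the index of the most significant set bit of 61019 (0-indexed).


0b1110111001011011. Highest set bit at position 15

15


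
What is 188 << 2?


0b10111100 << 2 = 0b1011110000 = 752

752


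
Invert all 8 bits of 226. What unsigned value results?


226 ^ 255 = 29

29


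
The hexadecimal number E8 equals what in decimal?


E8 hex = 232 decimal

232


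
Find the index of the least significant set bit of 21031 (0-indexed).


0b101001000100111. Lowest set bit at position 0

0


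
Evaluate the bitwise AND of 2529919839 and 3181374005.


0b10010110110010111000001101011111 & 0b10111101100111111110101000110101 = 0b10010100100010111000001000010101 = 2492170773

2492170773


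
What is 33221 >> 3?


0b1000000111000101 >> 3 = 0b1000000111000 = 4152

4152


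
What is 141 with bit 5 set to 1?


141 | (1 << 5) = 141 | 32 = 173

173


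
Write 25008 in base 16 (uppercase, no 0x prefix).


25008 = 61B0 hex

61B0


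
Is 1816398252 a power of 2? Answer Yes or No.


0b1101100010001000000100110101100. Multiple bits set => No

No


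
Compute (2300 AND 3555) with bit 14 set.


Step 1: 2300 & 3555 = 2272
Step 2: 2272 | (1 << 14) = 2272 | 16384 = 18656

18656


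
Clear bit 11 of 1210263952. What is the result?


1210263952 & ~(1 << 11) = 1210261904

1210261904


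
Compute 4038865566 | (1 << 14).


4038865566 | (1 << 14) = 4038865566 | 16384 = 4038881950

4038881950


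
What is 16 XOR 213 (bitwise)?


0b10000 ^ 0b11010101 = 0b11000101 = 197

197


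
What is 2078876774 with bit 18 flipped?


2078876774 ^ (1 << 18) = 2078876774 ^ 262144 = 2079138918

2079138918


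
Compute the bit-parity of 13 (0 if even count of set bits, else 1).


0b1101 has 3 ones => parity 1

1


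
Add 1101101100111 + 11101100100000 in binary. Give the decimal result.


1101101100111 + 11101100100000 = 101011010000111 = 22151

22151


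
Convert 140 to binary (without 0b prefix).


140 = 10001100 in binary

10001100


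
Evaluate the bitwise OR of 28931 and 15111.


0b111000100000011 | 0b11101100000111 = 0b111101100000111 = 31495

31495


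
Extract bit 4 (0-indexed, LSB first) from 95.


0b1011111, position 4 = 1

1


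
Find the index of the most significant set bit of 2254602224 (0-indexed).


0b10000110011000100111111111110000. Highest set bit at position 31

31


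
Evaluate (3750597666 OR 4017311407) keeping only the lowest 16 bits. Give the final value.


Step 1: 3750597666 | 4017311407 = 4294958767
Step 2: 4294958767 & 65535 = 57007

57007


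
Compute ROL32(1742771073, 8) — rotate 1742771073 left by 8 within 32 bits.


Rotate 0b1100111111000001001001110000001 left by 8 (32-bit) = 0b11100000100100111000000101100111 = 3767763303

3767763303


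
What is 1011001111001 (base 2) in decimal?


1011001111001 in decimal = 5753

5753


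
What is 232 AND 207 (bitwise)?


0b11101000 & 0b11001111 = 0b11001000 = 200

200


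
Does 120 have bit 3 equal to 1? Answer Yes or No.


0b1111000, bit 3 = 1. Yes

Yes


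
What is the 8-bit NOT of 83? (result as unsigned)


~0b1010011 = 0b10101100 = 172 (8-bit unsigned)

172


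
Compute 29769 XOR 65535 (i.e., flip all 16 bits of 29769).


29769 ^ 65535 = 35766

35766


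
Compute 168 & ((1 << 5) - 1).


168 & 31 = 8

8


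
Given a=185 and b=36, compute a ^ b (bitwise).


185 ^ 36 = 157

157


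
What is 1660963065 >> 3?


0b1100011000000000100100011111001 >> 3 = 0b1100011000000000100100011111 = 207620383

207620383


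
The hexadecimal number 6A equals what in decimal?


6A hex = 106 decimal

106


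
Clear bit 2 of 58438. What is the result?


58438 & ~(1 << 2) = 58434

58434


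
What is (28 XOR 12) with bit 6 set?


Step 1: 28 ^ 12 = 16
Step 2: 16 | (1 << 6) = 16 | 64 = 80

80


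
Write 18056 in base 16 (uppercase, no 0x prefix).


18056 = 4688 hex

4688


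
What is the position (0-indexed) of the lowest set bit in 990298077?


0b111011000001101011111111011101. Lowest set bit at position 0

0


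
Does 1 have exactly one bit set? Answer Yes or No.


0b1. Only one bit set => Yes

Yes


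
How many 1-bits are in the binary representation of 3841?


0b111100000001 has 5 set bits

5


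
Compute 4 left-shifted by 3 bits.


0b100 << 3 = 0b100000 = 32

32


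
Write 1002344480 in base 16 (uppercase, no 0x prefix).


1002344480 = 3BBE9020 hex

3BBE9020


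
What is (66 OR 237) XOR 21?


Step 1: 66 | 237 = 239
Step 2: 239 ^ 21 = 250

250


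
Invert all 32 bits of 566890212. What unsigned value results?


566890212 ^ 4294967295 = 3728077083

3728077083


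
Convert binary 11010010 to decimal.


11010010 in decimal = 210

210


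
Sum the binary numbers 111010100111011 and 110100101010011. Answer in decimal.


111010100111011 + 110100101010011 = 1101111010001110 = 56974

56974


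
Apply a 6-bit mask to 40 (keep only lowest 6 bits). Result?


40 & 63 = 40

40


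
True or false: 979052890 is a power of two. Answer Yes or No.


0b111010010110110010100101011010. Multiple bits set => No

No


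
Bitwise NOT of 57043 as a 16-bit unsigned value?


~0b1101111011010011 = 0b10000100101100 = 8492 (16-bit unsigned)

8492


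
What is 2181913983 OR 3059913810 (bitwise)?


0b10000010000011010101110101111111 | 0b10110110011000101001010001010010 = 0b10110110011011111101110101111111 = 3060784511

3060784511


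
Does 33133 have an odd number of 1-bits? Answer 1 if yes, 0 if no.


0b1000000101101101 has 7 ones => parity 1

1


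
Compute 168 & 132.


0b10101000 & 0b10000100 = 0b10000000 = 128

128


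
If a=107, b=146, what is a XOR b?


107 ^ 146 = 249

249


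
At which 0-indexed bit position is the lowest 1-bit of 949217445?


0b111000100100111110100010100101. Lowest set bit at position 0

0


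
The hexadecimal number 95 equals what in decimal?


95 hex = 149 decimal

149


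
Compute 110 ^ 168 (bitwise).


0b1101110 ^ 0b10101000 = 0b11000110 = 198

198


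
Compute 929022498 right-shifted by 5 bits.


0b110111010111111100001000100010 >> 5 = 0b1101110101111111000010001 = 29031953

29031953


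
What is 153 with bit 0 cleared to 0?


153 & ~(1 << 0) = 152

152


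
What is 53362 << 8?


0b1101000001110010 << 8 = 0b110100000111001000000000 = 13660672

13660672


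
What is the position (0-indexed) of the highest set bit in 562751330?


0b100001100010101110011101100010. Highest set bit at position 29

29


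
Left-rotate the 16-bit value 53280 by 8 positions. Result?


Rotate 0b1101000000100000 left by 8 (16-bit) = 0b10000011010000 = 8400

8400


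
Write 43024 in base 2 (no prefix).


43024 = 1010100000010000 in binary

1010100000010000


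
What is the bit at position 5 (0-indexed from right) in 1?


0b1, position 5 = 0

0


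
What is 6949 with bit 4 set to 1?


6949 | (1 << 4) = 6949 | 16 = 6965

6965


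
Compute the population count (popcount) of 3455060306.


0b11001101111100000000100101010010 has 14 set bits

14


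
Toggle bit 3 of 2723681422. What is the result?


2723681422 ^ (1 << 3) = 2723681422 ^ 8 = 2723681414

2723681414


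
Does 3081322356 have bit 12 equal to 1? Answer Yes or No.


0b10110111101010010011111101110100, bit 12 = 1. Yes

Yes


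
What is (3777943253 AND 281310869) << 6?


Step 1: 3777943253 & 281310869 = 284309
Step 2: 284309 << 6 = 18195776

18195776


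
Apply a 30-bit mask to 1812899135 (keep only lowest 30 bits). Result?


1812899135 & 1073741823 = 739157311

739157311


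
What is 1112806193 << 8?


0b1000010010101000001001100110001 << 8 = 0b100001001010100000100110011000100000000 = 284878385408

284878385408


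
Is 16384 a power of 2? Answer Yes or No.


0b100000000000000. Only one bit set => Yes

Yes


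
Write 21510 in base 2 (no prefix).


21510 = 101010000000110 in binary

101010000000110


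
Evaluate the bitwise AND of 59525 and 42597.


0b1110100010000101 & 0b1010011001100101 = 0b1010000000000101 = 40965

40965


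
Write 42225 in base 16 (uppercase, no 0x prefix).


42225 = A4F1 hex

A4F1


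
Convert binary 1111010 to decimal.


1111010 in decimal = 122

122


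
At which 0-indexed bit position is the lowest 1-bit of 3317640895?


0b11000101101111110010111010111111. Lowest set bit at position 0

0


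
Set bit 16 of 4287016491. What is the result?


4287016491 | (1 << 16) = 4287016491 | 65536 = 4287082027

4287082027


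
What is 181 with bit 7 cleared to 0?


181 & ~(1 << 7) = 53

53


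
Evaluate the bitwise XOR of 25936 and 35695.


0b110010101010000 ^ 0b1000101101101111 = 0b1110111000111111 = 60991

60991


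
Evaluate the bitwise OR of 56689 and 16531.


0b1101110101110001 | 0b100000010010011 = 0b1101110111110011 = 56819

56819


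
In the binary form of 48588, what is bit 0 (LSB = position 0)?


0b1011110111001100, position 0 = 0

0


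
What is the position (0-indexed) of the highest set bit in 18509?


0b100100001001101. Highest set bit at position 14

14


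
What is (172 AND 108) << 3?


Step 1: 172 & 108 = 44
Step 2: 44 << 3 = 352

352


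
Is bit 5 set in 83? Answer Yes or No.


0b1010011, bit 5 = 0. No

No


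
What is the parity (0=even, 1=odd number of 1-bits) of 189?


0b10111101 has 6 ones => parity 0

0


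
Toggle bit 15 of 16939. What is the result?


16939 ^ (1 << 15) = 16939 ^ 32768 = 49707

49707


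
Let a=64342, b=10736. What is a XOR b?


64342 ^ 10736 = 53926

53926


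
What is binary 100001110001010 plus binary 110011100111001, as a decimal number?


100001110001010 + 110011100111001 = 1010101011000011 = 43715

43715


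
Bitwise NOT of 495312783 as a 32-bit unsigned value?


~0b11101100001011101111110001111 = 0b11100010011110100010000001110000 = 3799654512 (32-bit unsigned)

3799654512


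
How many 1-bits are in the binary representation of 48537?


0b1011110110011001 has 10 set bits

10


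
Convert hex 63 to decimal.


63 hex = 99 decimal

99


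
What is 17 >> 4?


0b10001 >> 4 = 0b1 = 1

1


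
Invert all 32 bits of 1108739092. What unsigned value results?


1108739092 ^ 4294967295 = 3186228203

3186228203


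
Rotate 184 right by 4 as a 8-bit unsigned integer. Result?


Rotate 0b10111000 right by 4 (8-bit) = 0b10001011 = 139

139
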